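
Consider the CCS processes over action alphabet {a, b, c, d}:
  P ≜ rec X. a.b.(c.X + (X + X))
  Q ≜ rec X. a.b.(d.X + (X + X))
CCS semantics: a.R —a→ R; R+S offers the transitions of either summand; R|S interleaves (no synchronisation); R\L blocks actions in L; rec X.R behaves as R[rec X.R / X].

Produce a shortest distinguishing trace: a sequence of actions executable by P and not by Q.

Reachable graph of P (3 states):
  u0 = rec X. a.b.(c.X + (X + X)) has moves --a--▸ u1
  u1 = b.(c.(rec X. a.b.(c.X + (X + X))) + ((rec X. a.b.(c.X + (X + X))) + (rec X. a.b.(c.X + (X + X))))) has moves --b--▸ u2
  u2 = c.(rec X. a.b.(c.X + (X + X))) + ((rec X. a.b.(c.X + (X + X))) + (rec X. a.b.(c.X + (X + X)))) has moves --a--▸ u1, --c--▸ u0
Reachable graph of Q (3 states):
  v0 = rec X. a.b.(d.X + (X + X)) has moves --a--▸ v1
  v1 = b.(d.(rec X. a.b.(d.X + (X + X))) + ((rec X. a.b.(d.X + (X + X))) + (rec X. a.b.(d.X + (X + X))))) has moves --b--▸ v2
  v2 = d.(rec X. a.b.(d.X + (X + X))) + ((rec X. a.b.(d.X + (X + X))) + (rec X. a.b.(d.X + (X + X)))) has moves --a--▸ v1, --d--▸ v0
Run σ = ⟨abc⟩ on P: start {u0}
  [1] a ⇒ {u1}
  [2] b ⇒ {u2}
  [3] c ⇒ {u0}
  P completes σ.
Run σ = ⟨abc⟩ on Q: start {v0}
  [1] a ⇒ {v1}
  [2] b ⇒ {v2}
  [3] c ⇒ ∅  — Q cannot continue

abc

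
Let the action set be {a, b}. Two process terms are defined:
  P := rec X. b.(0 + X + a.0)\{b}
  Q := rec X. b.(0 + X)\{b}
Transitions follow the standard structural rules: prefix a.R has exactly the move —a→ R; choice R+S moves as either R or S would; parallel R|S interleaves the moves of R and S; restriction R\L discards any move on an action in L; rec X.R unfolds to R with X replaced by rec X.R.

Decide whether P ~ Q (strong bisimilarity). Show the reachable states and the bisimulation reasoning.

P ≁ Q

LTS(P): 3 reachable states
  m0 = rec X. b.(0 + X + a.0)\{b} | -b-> m1
  m1 = (0 + (rec X. b.(0 + X + a.0)\{b}) + a.0)\{b} | -a-> m2
  m2 = 0\{b} | deadlocked
LTS(Q): 2 reachable states
  n0 = rec X. b.(0 + X)\{b} | -b-> n1
  n1 = (0 + (rec X. b.(0 + X)\{b}))\{b} | deadlocked
Partition-refinement fixed point:
  B0 = {m0}
  B1 = {m1}
  B2 = {m2, n1}
  B3 = {n0}
m0 ∈ B0, n0 ∈ B3 → different blocks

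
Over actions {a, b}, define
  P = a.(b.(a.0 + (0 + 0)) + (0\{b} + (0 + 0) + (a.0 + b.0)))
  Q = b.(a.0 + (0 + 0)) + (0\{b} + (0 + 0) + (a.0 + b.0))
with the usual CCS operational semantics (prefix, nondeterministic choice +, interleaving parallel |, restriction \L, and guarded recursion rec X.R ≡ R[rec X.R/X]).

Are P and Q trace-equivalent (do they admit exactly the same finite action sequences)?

traces(P) ≠ traces(Q) — witness ⟨aa⟩

P's transition system — 4 states:
  p0 = a.(b.(a.0 + (0 + 0)) + (0\{b} + (0 + 0) + (a.0 + b.0))) ⊢ --a--▸ p1
  p1 = b.(a.0 + (0 + 0)) + (0\{b} + (0 + 0) + (a.0 + b.0)) ⊢ --a--▸ p2, --b--▸ p2, --b--▸ p3
  p2 = 0 ⊢ stopped
  p3 = a.0 + (0 + 0) ⊢ --a--▸ p2
Q's transition system — 3 states:
  q0 = b.(a.0 + (0 + 0)) + (0\{b} + (0 + 0) + (a.0 + b.0)) ⊢ --a--▸ q1, --b--▸ q1, --b--▸ q2
  q1 = 0 ⊢ stopped
  q2 = a.0 + (0 + 0) ⊢ --a--▸ q1
Run σ = ⟨aa⟩ on P: start {p0}
  [1] a ⇒ {p1}
  [2] a ⇒ {p2}
  — P admits the full trace.
Run σ = ⟨aa⟩ on Q: start {q0}
  [1] a ⇒ {q1}
  [2] a ⇒ no successor for Q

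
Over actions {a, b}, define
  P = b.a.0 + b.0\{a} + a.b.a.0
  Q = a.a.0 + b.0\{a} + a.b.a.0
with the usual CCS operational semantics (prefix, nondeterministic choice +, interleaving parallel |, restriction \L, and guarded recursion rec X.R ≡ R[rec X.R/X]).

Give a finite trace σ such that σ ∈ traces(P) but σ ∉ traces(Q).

LTS(P): 5 reachable states
  m0 = b.a.0 + b.0\{a} + a.b.a.0 | =a=> m1, =b=> m2, =b=> m3
  m1 = b.a.0 | =b=> m3
  m2 = 0\{a} | stopped
  m3 = a.0 | =a=> m4
  m4 = 0 | stopped
LTS(Q): 5 reachable states
  n0 = a.a.0 + b.0\{a} + a.b.a.0 | =a=> n1, =a=> n2, =b=> n3
  n1 = a.0 | =a=> n4
  n2 = b.a.0 | =b=> n1
  n3 = 0\{a} | stopped
  n4 = 0 | stopped
Trace ⟨ba⟩ through P, begin at {m0}:
  after b @ step 1: {m2, m3}
  after a @ step 2: {m4}
  P completes σ.
Trace ⟨ba⟩ through Q, begin at {n0}:
  after b @ step 1: {n3}
  after a @ step 2: ∅ (Q stuck)

ba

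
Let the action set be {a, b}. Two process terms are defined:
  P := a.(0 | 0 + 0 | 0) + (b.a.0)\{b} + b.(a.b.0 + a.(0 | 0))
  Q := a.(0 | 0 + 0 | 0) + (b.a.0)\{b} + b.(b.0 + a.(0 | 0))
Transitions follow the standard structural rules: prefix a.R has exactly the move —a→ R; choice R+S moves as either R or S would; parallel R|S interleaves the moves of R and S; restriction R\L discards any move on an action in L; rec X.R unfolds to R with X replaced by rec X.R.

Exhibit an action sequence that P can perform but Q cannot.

bab

Reachable graph of P (6 states):
  p0 = a.(0 | 0 + 0 | 0) + (b.a.0)\{b} + b.(a.b.0 + a.(0 | 0)) ⊢ —a→ p1, —b→ p2
  p1 = 0 | 0 + 0 | 0 ⊢ ·
  p2 = a.b.0 + a.(0 | 0) ⊢ —a→ p3, —a→ p4
  p3 = 0 | 0 ⊢ ·
  p4 = b.0 ⊢ —b→ p5
  p5 = 0 ⊢ ·
Reachable graph of Q (5 states):
  q0 = a.(0 | 0 + 0 | 0) + (b.a.0)\{b} + b.(b.0 + a.(0 | 0)) ⊢ —a→ q1, —b→ q2
  q1 = 0 | 0 + 0 | 0 ⊢ ·
  q2 = b.0 + a.(0 | 0) ⊢ —a→ q3, —b→ q4
  q3 = 0 | 0 ⊢ ·
  q4 = 0 ⊢ ·
Executing bab from P (initial set {p0}):
  [1] b ⇒ {p2}
  [2] a ⇒ {p3, p4}
  [3] b ⇒ {p5}
  ✓ P
Executing bab from Q (initial set {q0}):
  [1] b ⇒ {q2}
  [2] a ⇒ {q3}
  [3] b ⇒ ∅ (Q stuck)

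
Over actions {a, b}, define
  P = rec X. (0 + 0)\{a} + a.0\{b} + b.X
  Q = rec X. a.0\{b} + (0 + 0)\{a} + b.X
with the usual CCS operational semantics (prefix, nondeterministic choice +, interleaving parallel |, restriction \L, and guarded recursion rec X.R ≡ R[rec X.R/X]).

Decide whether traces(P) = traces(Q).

YES

Reachable graph of P (2 states):
  m0 = rec X. (0 + 0)\{a} + a.0\{b} + b.X :: —a→ m1, —b→ m0
  m1 = 0\{b} :: (no moves)
Reachable graph of Q (2 states):
  n0 = rec X. a.0\{b} + (0 + 0)\{a} + b.X :: —a→ n1, —b→ n0
  n1 = 0\{b} :: (no moves)
Bisimilarity quotient blocks:
  B0 = {m0, n0}
  B1 = {m1, n1}
m0 ∈ B0, n0 ∈ B0 → same block
Bisimilar ⇒ trace-equivalent.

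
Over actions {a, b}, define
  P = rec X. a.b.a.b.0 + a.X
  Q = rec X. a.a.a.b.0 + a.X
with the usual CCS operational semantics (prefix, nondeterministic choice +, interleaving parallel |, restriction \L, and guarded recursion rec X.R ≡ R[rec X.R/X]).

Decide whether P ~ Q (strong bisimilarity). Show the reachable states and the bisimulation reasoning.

NO

Reachable graph of P (5 states):
  m0 = rec X. a.b.a.b.0 + a.X | —a→ m0, —a→ m1
  m1 = b.a.b.0 | —b→ m2
  m2 = a.b.0 | —a→ m3
  m3 = b.0 | —b→ m4
  m4 = 0 | ·
Reachable graph of Q (5 states):
  n0 = rec X. a.a.a.b.0 + a.X | —a→ n0, —a→ n1
  n1 = a.a.b.0 | —a→ n2
  n2 = a.b.0 | —a→ n3
  n3 = b.0 | —b→ n4
  n4 = 0 | ·
Partition-refinement fixed point:
  B0 = {m0}
  B1 = {m1}
  B2 = {m2, n2}
  B3 = {m3, n3}
  B4 = {m4, n4}
  B5 = {n0}
  B6 = {n1}
m0 ∈ B0, n0 ∈ B5 → different blocks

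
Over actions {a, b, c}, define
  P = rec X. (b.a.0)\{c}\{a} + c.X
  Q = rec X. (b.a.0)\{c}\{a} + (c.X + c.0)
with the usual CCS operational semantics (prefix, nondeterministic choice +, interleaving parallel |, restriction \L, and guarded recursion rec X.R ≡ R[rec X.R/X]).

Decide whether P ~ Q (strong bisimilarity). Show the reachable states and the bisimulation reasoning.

NO

P's transition system — 2 states:
  m0 = rec X. (b.a.0)\{c}\{a} + c.X has moves -b-> m1, -c-> m0
  m1 = (a.0)\{c}\{a} has moves stopped
Q's transition system — 3 states:
  n0 = rec X. (b.a.0)\{c}\{a} + (c.X + c.0) has moves -b-> n1, -c-> n0, -c-> n2
  n1 = (a.0)\{c}\{a} has moves stopped
  n2 = 0 has moves stopped
Bisimilarity quotient blocks:
  B0 = {m0}
  B1 = {m1, n1, n2}
  B2 = {n0}
m0 ∈ B0, n0 ∈ B2 → different blocks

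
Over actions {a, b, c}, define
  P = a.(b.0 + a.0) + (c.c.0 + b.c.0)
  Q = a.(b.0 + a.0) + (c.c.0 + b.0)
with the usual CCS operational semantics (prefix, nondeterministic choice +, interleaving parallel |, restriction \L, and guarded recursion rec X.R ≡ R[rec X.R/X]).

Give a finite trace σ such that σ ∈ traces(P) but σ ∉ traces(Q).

Reachable graph of P (4 states):
  p0 = a.(b.0 + a.0) + (c.c.0 + b.c.0) :: ··a··> p1, ··b··> p2, ··c··> p2
  p1 = b.0 + a.0 :: ··a··> p3, ··b··> p3
  p2 = c.0 :: ··c··> p3
  p3 = 0 :: deadlocked
Reachable graph of Q (4 states):
  q0 = a.(b.0 + a.0) + (c.c.0 + b.0) :: ··a··> q1, ··b··> q2, ··c··> q3
  q1 = b.0 + a.0 :: ··a··> q2, ··b··> q2
  q2 = 0 :: deadlocked
  q3 = c.0 :: ··c··> q2
Executing bc from P (initial set {p0}):
  after b @ step 1: {p2}
  after c @ step 2: {p3}
  ✓ P
Executing bc from Q (initial set {q0}):
  after b @ step 1: {q2}
  after c @ step 2: ∅  — Q cannot continue

bc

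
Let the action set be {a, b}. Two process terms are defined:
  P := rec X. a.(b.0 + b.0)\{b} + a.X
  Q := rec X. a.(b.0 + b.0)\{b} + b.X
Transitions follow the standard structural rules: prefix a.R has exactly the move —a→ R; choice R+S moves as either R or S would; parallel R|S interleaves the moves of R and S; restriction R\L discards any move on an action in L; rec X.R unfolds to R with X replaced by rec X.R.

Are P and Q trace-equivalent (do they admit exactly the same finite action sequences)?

P's transition system — 2 states:
  u0 = rec X. a.(b.0 + b.0)\{b} + a.X | --a--▸ u0, --a--▸ u1
  u1 = (b.0 + b.0)\{b} | ·
Q's transition system — 2 states:
  v0 = rec X. a.(b.0 + b.0)\{b} + b.X | --a--▸ v1, --b--▸ v0
  v1 = (b.0 + b.0)\{b} | ·
Run σ = ⟨aa⟩ on P: start {u0}
  [1] a ⇒ {u0, u1}
  [2] a ⇒ {u0, u1}
  — P admits the full trace.
Run σ = ⟨aa⟩ on Q: start {v0}
  [1] a ⇒ {v1}
  [2] a ⇒ ∅ (Q stuck)

NO — witness ⟨aa⟩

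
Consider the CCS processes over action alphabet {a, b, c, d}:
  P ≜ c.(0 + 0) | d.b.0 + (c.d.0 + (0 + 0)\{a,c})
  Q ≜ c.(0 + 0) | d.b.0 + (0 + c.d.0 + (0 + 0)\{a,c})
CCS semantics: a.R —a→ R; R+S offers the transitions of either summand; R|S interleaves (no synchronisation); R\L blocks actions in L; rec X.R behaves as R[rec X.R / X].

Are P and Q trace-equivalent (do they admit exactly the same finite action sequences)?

YES

P's transition system — 8 states:
  s0 = c.(0 + 0) | d.b.0 + (c.d.0 + (0 + 0)\{a,c}) → ··c··> s1, ··c··> s2, ··d··> s3
  s1 = (0 + 0) | d.b.0 → ··d··> s4
  s2 = d.0 → ··d··> s5
  s3 = c.(0 + 0) | b.0 → ··b··> s6, ··c··> s4
  s4 = (0 + 0) | b.0 → ··b··> s7
  s5 = 0 → ∅
  s6 = c.(0 + 0) | 0 → ··c··> s7
  s7 = (0 + 0) | 0 → ∅
Q's transition system — 8 states:
  t0 = c.(0 + 0) | d.b.0 + (0 + c.d.0 + (0 + 0)\{a,c}) → ··c··> t1, ··c··> t2, ··d··> t3
  t1 = (0 + 0) | d.b.0 → ··d··> t4
  t2 = d.0 → ··d··> t5
  t3 = c.(0 + 0) | b.0 → ··b··> t6, ··c··> t4
  t4 = (0 + 0) | b.0 → ··b··> t7
  t5 = 0 → ∅
  t6 = c.(0 + 0) | 0 → ··c··> t7
  t7 = (0 + 0) | 0 → ∅
Partition-refinement fixed point:
  B0 = {s0, t0}
  B1 = {s3, t3}
  B2 = {s4, t4}
  B3 = {s5, s7, t5, t7}
  B4 = {s6, t6}
  B5 = {s1, t1}
  B6 = {s2, t2}
s0 ∈ B0, t0 ∈ B0 → same block
Bisimilar ⇒ trace-equivalent.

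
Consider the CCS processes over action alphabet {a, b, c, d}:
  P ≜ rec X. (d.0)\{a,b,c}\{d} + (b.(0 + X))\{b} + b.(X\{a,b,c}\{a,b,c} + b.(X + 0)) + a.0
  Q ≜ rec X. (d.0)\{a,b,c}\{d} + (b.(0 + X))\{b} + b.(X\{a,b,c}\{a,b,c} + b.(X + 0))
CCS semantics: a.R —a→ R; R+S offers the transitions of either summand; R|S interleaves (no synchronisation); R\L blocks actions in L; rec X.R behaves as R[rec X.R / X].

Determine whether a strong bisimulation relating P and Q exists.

NO

P's transition system — 4 states:
  u0 = rec X. (d.0)\{a,b,c}\{d} + (b.(0 + X))\{b} + b.(X\{a,b,c}\{a,b,c} + b.(X + 0)) + a.0 → --a--▸ u1, --b--▸ u2
  u1 = 0 → deadlocked
  u2 = (rec X. (d.0)\{a,b,c}\{d} + (b.(0 + X))\{b} + b.(X\{a,b,c}\{a,b,c} + b.(X + 0)) + a.0)\{a,b,c}\{a,b,c} + b.((rec X. (d.0)\{a,b,c}\{d} + (b.(0 + X))\{b} + b.(X\{a,b,c}\{a,b,c} + b.(X + 0)) + a.0) + 0) → --b--▸ u3
  u3 = (rec X. (d.0)\{a,b,c}\{d} + (b.(0 + X))\{b} + b.(X\{a,b,c}\{a,b,c} + b.(X + 0)) + a.0) + 0 → --a--▸ u1, --b--▸ u2
Q's transition system — 3 states:
  v0 = rec X. (d.0)\{a,b,c}\{d} + (b.(0 + X))\{b} + b.(X\{a,b,c}\{a,b,c} + b.(X + 0)) → --b--▸ v1
  v1 = (rec X. (d.0)\{a,b,c}\{d} + (b.(0 + X))\{b} + b.(X\{a,b,c}\{a,b,c} + b.(X + 0)))\{a,b,c}\{a,b,c} + b.((rec X. (d.0)\{a,b,c}\{d} + (b.(0 + X))\{b} + b.(X\{a,b,c}\{a,b,c} + b.(X + 0))) + 0) → --b--▸ v2
  v2 = (rec X. (d.0)\{a,b,c}\{d} + (b.(0 + X))\{b} + b.(X\{a,b,c}\{a,b,c} + b.(X + 0))) + 0 → --b--▸ v1
Partition-refinement fixed point:
  B0 = {u0, u3}
  B1 = {u1}
  B2 = {u2}
  B3 = {v0, v1, v2}
u0 ∈ B0, v0 ∈ B3 → different blocks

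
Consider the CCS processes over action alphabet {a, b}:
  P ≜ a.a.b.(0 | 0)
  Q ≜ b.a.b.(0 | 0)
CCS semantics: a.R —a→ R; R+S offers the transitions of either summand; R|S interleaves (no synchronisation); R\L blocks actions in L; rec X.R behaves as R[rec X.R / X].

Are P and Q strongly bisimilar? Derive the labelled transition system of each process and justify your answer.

Reachable graph of P (4 states):
  u0 = a.a.b.(0 | 0) → --a--▸ u1
  u1 = a.b.(0 | 0) → --a--▸ u2
  u2 = b.(0 | 0) → --b--▸ u3
  u3 = 0 | 0 → deadlocked
Reachable graph of Q (4 states):
  v0 = b.a.b.(0 | 0) → --b--▸ v1
  v1 = a.b.(0 | 0) → --a--▸ v2
  v2 = b.(0 | 0) → --b--▸ v3
  v3 = 0 | 0 → deadlocked
Coarsest stable partition (strong bisimilarity classes):
  B0 = {u0}
  B1 = {u1, v1}
  B2 = {u2, v2}
  B3 = {u3, v3}
  B4 = {v0}
u0 ∈ B0, v0 ∈ B4 → different blocks

NO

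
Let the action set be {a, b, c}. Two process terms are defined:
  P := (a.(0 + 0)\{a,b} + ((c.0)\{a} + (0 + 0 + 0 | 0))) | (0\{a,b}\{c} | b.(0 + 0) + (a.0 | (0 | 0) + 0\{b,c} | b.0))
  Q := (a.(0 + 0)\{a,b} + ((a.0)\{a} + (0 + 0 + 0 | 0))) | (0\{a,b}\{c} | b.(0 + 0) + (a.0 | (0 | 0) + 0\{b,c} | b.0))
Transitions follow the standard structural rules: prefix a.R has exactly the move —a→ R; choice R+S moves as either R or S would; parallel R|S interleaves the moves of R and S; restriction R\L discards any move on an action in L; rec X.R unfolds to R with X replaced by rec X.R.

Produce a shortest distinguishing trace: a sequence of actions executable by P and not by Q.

c

LTS(P): 12 reachable states
  p0 = (a.(0 + 0)\{a,b} + ((c.0)\{a} + (0 + 0 + 0 | 0))) | (0\{a,b}\{c} | b.(0 + 0) + (a.0 | (0 | 0) + 0\{b,c} | b.0)) has moves -a-> p1, -a-> p2, -b-> p3, -b-> p4, -c-> p5
  p1 = (0 + 0)\{a,b} | (0\{a,b}\{c} | b.(0 + 0) + (a.0 | (0 | 0) + 0\{b,c} | b.0)) has moves -a-> p6, -b-> p7, -b-> p8
  p2 = (a.(0 + 0)\{a,b} + ((c.0)\{a} + (0 + 0 + 0 | 0))) | (0 | (0 | 0)) has moves -a-> p6, -c-> p9
  p3 = (a.(0 + 0)\{a,b} + ((c.0)\{a} + (0 + 0 + 0 | 0))) | (0\{a,b}\{c} | (0 + 0)) has moves -a-> p7, -c-> p10
  p4 = (a.(0 + 0)\{a,b} + ((c.0)\{a} + (0 + 0 + 0 | 0))) | (0\{b,c} | 0) has moves -a-> p8, -c-> p11
  p5 = 0\{a} | (0\{a,b}\{c} | b.(0 + 0) + (a.0 | (0 | 0) + 0\{b,c} | b.0)) has moves -a-> p9, -b-> p10, -b-> p11
  p6 = (0 + 0)\{a,b} | (0 | (0 | 0)) has moves deadlocked
  p7 = (0 + 0)\{a,b} | (0\{a,b}\{c} | (0 + 0)) has moves deadlocked
  p8 = (0 + 0)\{a,b} | (0\{b,c} | 0) has moves deadlocked
  p9 = 0\{a} | (0 | (0 | 0)) has moves deadlocked
  p10 = 0\{a} | (0\{a,b}\{c} | (0 + 0)) has moves deadlocked
  p11 = 0\{a} | (0\{b,c} | 0) has moves deadlocked
LTS(Q): 8 reachable states
  q0 = (a.(0 + 0)\{a,b} + ((a.0)\{a} + (0 + 0 + 0 | 0))) | (0\{a,b}\{c} | b.(0 + 0) + (a.0 | (0 | 0) + 0\{b,c} | b.0)) has moves -a-> q1, -a-> q2, -b-> q3, -b-> q4
  q1 = (0 + 0)\{a,b} | (0\{a,b}\{c} | b.(0 + 0) + (a.0 | (0 | 0) + 0\{b,c} | b.0)) has moves -a-> q5, -b-> q6, -b-> q7
  q2 = (a.(0 + 0)\{a,b} + ((a.0)\{a} + (0 + 0 + 0 | 0))) | (0 | (0 | 0)) has moves -a-> q5
  q3 = (a.(0 + 0)\{a,b} + ((a.0)\{a} + (0 + 0 + 0 | 0))) | (0\{a,b}\{c} | (0 + 0)) has moves -a-> q6
  q4 = (a.(0 + 0)\{a,b} + ((a.0)\{a} + (0 + 0 + 0 | 0))) | (0\{b,c} | 0) has moves -a-> q7
  q5 = (0 + 0)\{a,b} | (0 | (0 | 0)) has moves deadlocked
  q6 = (0 + 0)\{a,b} | (0\{a,b}\{c} | (0 + 0)) has moves deadlocked
  q7 = (0 + 0)\{a,b} | (0\{b,c} | 0) has moves deadlocked
Executing c from P (initial set {p0}):
  step 1 (c): {p5}
  — P admits the full trace.
Executing c from Q (initial set {q0}):
  step 1 (c): ∅  — Q cannot continue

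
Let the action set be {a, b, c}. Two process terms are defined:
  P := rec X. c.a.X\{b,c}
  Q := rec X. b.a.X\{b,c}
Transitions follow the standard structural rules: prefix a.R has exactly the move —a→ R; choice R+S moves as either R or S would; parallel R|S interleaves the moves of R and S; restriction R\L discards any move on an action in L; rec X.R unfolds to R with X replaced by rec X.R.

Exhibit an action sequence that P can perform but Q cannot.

LTS(P): 3 reachable states
  s0 = rec X. c.a.X\{b,c} :: =c=> s1
  s1 = a.(rec X. c.a.X\{b,c})\{b,c} :: =a=> s2
  s2 = (rec X. c.a.X\{b,c})\{b,c} :: ∅
LTS(Q): 3 reachable states
  t0 = rec X. b.a.X\{b,c} :: =b=> t1
  t1 = a.(rec X. b.a.X\{b,c})\{b,c} :: =a=> t2
  t2 = (rec X. b.a.X\{b,c})\{b,c} :: ∅
Trace ⟨c⟩ through P, begin at {s0}:
  after c @ step 1: {s1}
  — P admits the full trace.
Trace ⟨c⟩ through Q, begin at {t0}:
  after c @ step 1: ∅ (Q stuck)

c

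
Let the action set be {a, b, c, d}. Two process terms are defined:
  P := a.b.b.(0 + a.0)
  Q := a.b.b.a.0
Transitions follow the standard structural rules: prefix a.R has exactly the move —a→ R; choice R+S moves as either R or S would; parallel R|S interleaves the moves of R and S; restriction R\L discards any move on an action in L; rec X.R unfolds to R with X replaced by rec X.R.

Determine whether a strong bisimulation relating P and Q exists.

bisimilar

Reachable graph of P (5 states):
  m0 = a.b.b.(0 + a.0) has moves =a=> m1
  m1 = b.b.(0 + a.0) has moves =b=> m2
  m2 = b.(0 + a.0) has moves =b=> m3
  m3 = 0 + a.0 has moves =a=> m4
  m4 = 0 has moves deadlocked
Reachable graph of Q (5 states):
  n0 = a.b.b.a.0 has moves =a=> n1
  n1 = b.b.a.0 has moves =b=> n2
  n2 = b.a.0 has moves =b=> n3
  n3 = a.0 has moves =a=> n4
  n4 = 0 has moves deadlocked
Bisimilarity quotient blocks:
  B0 = {m0, n0}
  B1 = {m1, n1}
  B2 = {m2, n2}
  B3 = {m3, n3}
  B4 = {m4, n4}
m0 ∈ B0, n0 ∈ B0 → same block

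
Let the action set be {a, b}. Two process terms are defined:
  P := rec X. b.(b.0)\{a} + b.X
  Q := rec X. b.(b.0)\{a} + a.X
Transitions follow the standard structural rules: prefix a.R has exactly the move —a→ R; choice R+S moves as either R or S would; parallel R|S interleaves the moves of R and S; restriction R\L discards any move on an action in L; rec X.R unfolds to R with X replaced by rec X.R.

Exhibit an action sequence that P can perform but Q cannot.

bbb

Reachable graph of P (3 states):
  m0 = rec X. b.(b.0)\{a} + b.X has moves ··b··> m0, ··b··> m1
  m1 = (b.0)\{a} has moves ··b··> m2
  m2 = 0\{a} has moves (no moves)
Reachable graph of Q (3 states):
  n0 = rec X. b.(b.0)\{a} + a.X has moves ··a··> n0, ··b··> n1
  n1 = (b.0)\{a} has moves ··b··> n2
  n2 = 0\{a} has moves (no moves)
Trace ⟨bbb⟩ through P, begin at {m0}:
  [1] b ⇒ {m0, m1}
  [2] b ⇒ {m0, m1, m2}
  [3] b ⇒ {m0, m1, m2}
  — P admits the full trace.
Trace ⟨bbb⟩ through Q, begin at {n0}:
  [1] b ⇒ {n1}
  [2] b ⇒ {n2}
  [3] b ⇒ ∅ (Q stuck)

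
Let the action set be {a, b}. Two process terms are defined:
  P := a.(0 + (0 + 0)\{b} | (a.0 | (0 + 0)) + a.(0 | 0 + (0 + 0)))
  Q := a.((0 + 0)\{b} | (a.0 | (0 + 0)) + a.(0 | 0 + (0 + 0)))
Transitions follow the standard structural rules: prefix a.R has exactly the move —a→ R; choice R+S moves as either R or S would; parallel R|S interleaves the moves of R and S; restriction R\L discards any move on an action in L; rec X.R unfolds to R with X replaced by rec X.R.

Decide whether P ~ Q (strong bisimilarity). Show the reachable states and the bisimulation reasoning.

P ~ Q

P's transition system — 4 states:
  s0 = a.(0 + (0 + 0)\{b} | (a.0 | (0 + 0)) + a.(0 | 0 + (0 + 0))) → =a=> s1
  s1 = 0 + (0 + 0)\{b} | (a.0 | (0 + 0)) + a.(0 | 0 + (0 + 0)) → =a=> s2, =a=> s3
  s2 = (0 + 0)\{b} | (0 | (0 + 0)) → deadlocked
  s3 = 0 | 0 + (0 + 0) → deadlocked
Q's transition system — 4 states:
  t0 = a.((0 + 0)\{b} | (a.0 | (0 + 0)) + a.(0 | 0 + (0 + 0))) → =a=> t1
  t1 = (0 + 0)\{b} | (a.0 | (0 + 0)) + a.(0 | 0 + (0 + 0)) → =a=> t2, =a=> t3
  t2 = (0 + 0)\{b} | (0 | (0 + 0)) → deadlocked
  t3 = 0 | 0 + (0 + 0) → deadlocked
Bisimilarity quotient blocks:
  B0 = {s0, t0}
  B1 = {s1, t1}
  B2 = {s2, s3, t2, t3}
s0 ∈ B0, t0 ∈ B0 → same block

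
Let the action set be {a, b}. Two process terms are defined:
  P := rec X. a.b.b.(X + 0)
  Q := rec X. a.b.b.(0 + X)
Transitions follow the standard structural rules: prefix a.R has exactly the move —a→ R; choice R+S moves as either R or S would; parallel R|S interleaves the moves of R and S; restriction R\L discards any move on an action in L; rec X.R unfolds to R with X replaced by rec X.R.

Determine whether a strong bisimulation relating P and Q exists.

Reachable graph of P (4 states):
  m0 = rec X. a.b.b.(X + 0) | ··a··> m1
  m1 = b.b.((rec X. a.b.b.(X + 0)) + 0) | ··b··> m2
  m2 = b.((rec X. a.b.b.(X + 0)) + 0) | ··b··> m3
  m3 = (rec X. a.b.b.(X + 0)) + 0 | ··a··> m1
Reachable graph of Q (4 states):
  n0 = rec X. a.b.b.(0 + X) | ··a··> n1
  n1 = b.b.(0 + (rec X. a.b.b.(0 + X))) | ··b··> n2
  n2 = b.(0 + (rec X. a.b.b.(0 + X))) | ··b··> n3
  n3 = 0 + (rec X. a.b.b.(0 + X)) | ··a··> n1
Coarsest stable partition (strong bisimilarity classes):
  B0 = {m0, m3, n0, n3}
  B1 = {m1, n1}
  B2 = {m2, n2}
m0 ∈ B0, n0 ∈ B0 → same block

bisimilar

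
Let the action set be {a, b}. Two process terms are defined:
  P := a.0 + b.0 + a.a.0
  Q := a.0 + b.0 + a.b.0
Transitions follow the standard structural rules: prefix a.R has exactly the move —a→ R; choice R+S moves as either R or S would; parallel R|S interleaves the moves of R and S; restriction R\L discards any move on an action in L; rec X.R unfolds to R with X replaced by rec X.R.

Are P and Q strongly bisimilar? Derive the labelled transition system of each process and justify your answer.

NO

Reachable graph of P (3 states):
  u0 = a.0 + b.0 + a.a.0 has moves —a→ u1, —a→ u2, —b→ u1
  u1 = 0 has moves ∅
  u2 = a.0 has moves —a→ u1
Reachable graph of Q (3 states):
  v0 = a.0 + b.0 + a.b.0 has moves —a→ v1, —a→ v2, —b→ v1
  v1 = 0 has moves ∅
  v2 = b.0 has moves —b→ v1
Coarsest stable partition (strong bisimilarity classes):
  B0 = {u0}
  B1 = {u1, v1}
  B2 = {u2}
  B3 = {v0}
  B4 = {v2}
u0 ∈ B0, v0 ∈ B3 → different blocks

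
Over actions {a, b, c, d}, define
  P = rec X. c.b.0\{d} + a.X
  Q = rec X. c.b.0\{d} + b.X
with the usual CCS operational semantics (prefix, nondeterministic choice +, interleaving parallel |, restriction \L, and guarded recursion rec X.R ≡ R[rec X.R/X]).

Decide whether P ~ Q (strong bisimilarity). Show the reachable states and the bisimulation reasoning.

P's transition system — 3 states:
  u0 = rec X. c.b.0\{d} + a.X | --a--▸ u0, --c--▸ u1
  u1 = b.0\{d} | --b--▸ u2
  u2 = 0\{d} | ∅
Q's transition system — 3 states:
  v0 = rec X. c.b.0\{d} + b.X | --b--▸ v0, --c--▸ v1
  v1 = b.0\{d} | --b--▸ v2
  v2 = 0\{d} | ∅
Bisimilarity quotient blocks:
  B0 = {u0}
  B1 = {u1, v1}
  B2 = {u2, v2}
  B3 = {v0}
u0 ∈ B0, v0 ∈ B3 → different blocks

P ≁ Q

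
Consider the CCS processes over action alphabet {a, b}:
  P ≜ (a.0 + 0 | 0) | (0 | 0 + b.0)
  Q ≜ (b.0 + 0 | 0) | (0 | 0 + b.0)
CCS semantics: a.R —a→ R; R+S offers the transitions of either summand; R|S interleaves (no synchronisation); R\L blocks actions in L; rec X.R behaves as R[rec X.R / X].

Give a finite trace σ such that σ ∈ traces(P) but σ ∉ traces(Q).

Reachable graph of P (4 states):
  u0 = (a.0 + 0 | 0) | (0 | 0 + b.0) has moves --a--▸ u1, --b--▸ u2
  u1 = 0 | (0 | 0 + b.0) has moves --b--▸ u3
  u2 = (a.0 + 0 | 0) | 0 has moves --a--▸ u3
  u3 = 0 | 0 has moves stopped
Reachable graph of Q (4 states):
  v0 = (b.0 + 0 | 0) | (0 | 0 + b.0) has moves --b--▸ v1, --b--▸ v2
  v1 = (b.0 + 0 | 0) | 0 has moves --b--▸ v3
  v2 = 0 | (0 | 0 + b.0) has moves --b--▸ v3
  v3 = 0 | 0 has moves stopped
Run σ = ⟨a⟩ on P: start {u0}
  step 1 (a): {u1}
  ✓ P
Run σ = ⟨a⟩ on Q: start {v0}
  step 1 (a): no successor for Q

a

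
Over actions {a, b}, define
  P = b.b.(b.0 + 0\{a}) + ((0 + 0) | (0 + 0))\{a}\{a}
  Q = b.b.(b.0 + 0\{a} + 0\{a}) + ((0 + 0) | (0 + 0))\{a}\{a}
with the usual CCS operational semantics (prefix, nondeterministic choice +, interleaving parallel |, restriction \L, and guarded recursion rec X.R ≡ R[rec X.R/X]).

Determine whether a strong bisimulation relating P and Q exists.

P ~ Q

P's transition system — 4 states:
  m0 = b.b.(b.0 + 0\{a}) + ((0 + 0) | (0 + 0))\{a}\{a} :: =b=> m1
  m1 = b.(b.0 + 0\{a}) :: =b=> m2
  m2 = b.0 + 0\{a} :: =b=> m3
  m3 = 0 :: (no moves)
Q's transition system — 4 states:
  n0 = b.b.(b.0 + 0\{a} + 0\{a}) + ((0 + 0) | (0 + 0))\{a}\{a} :: =b=> n1
  n1 = b.(b.0 + 0\{a} + 0\{a}) :: =b=> n2
  n2 = b.0 + 0\{a} + 0\{a} :: =b=> n3
  n3 = 0 :: (no moves)
Partition-refinement fixed point:
  B0 = {m0, n0}
  B1 = {m1, n1}
  B2 = {m2, n2}
  B3 = {m3, n3}
m0 ∈ B0, n0 ∈ B0 → same block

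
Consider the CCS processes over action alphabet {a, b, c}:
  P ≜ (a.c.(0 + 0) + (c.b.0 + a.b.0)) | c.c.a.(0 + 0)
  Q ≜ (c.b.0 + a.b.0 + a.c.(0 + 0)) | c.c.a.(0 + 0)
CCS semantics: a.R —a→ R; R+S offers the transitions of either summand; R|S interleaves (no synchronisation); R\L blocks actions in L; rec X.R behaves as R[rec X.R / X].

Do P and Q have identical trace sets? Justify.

YES

Reachable graph of P (20 states):
  s0 = (a.c.(0 + 0) + (c.b.0 + a.b.0)) | c.c.a.(0 + 0) ⊢ -a-> s1, -a-> s2, -c-> s1, -c-> s3
  s1 = b.0 | c.c.a.(0 + 0) ⊢ -b-> s4, -c-> s5
  s2 = c.(0 + 0) | c.c.a.(0 + 0) ⊢ -c-> s6, -c-> s7
  s3 = (a.c.(0 + 0) + (c.b.0 + a.b.0)) | c.a.(0 + 0) ⊢ -a-> s5, -a-> s7, -c-> s5, -c-> s8
  s4 = 0 | c.c.a.(0 + 0) ⊢ -c-> s9
  s5 = b.0 | c.a.(0 + 0) ⊢ -b-> s9, -c-> s10
  s6 = (0 + 0) | c.c.a.(0 + 0) ⊢ -c-> s11
  s7 = c.(0 + 0) | c.a.(0 + 0) ⊢ -c-> s11, -c-> s12
  s8 = (a.c.(0 + 0) + (c.b.0 + a.b.0)) | a.(0 + 0) ⊢ -a-> s10, -a-> s12, -a-> s13, -c-> s10
  s9 = 0 | c.a.(0 + 0) ⊢ -c-> s14
  s10 = b.0 | a.(0 + 0) ⊢ -a-> s15, -b-> s14
  s11 = (0 + 0) | c.a.(0 + 0) ⊢ -c-> s16
  s12 = c.(0 + 0) | a.(0 + 0) ⊢ -a-> s17, -c-> s16
  s13 = (a.c.(0 + 0) + (c.b.0 + a.b.0)) | (0 + 0) ⊢ -a-> s15, -a-> s17, -c-> s15
  s14 = 0 | a.(0 + 0) ⊢ -a-> s18
  s15 = b.0 | (0 + 0) ⊢ -b-> s18
  s16 = (0 + 0) | a.(0 + 0) ⊢ -a-> s19
  s17 = c.(0 + 0) | (0 + 0) ⊢ -c-> s19
  s18 = 0 | (0 + 0) ⊢ stopped
  s19 = (0 + 0) | (0 + 0) ⊢ stopped
Reachable graph of Q (20 states):
  t0 = (c.b.0 + a.b.0 + a.c.(0 + 0)) | c.c.a.(0 + 0) ⊢ -a-> t1, -a-> t2, -c-> t1, -c-> t3
  t1 = b.0 | c.c.a.(0 + 0) ⊢ -b-> t4, -c-> t5
  t2 = c.(0 + 0) | c.c.a.(0 + 0) ⊢ -c-> t6, -c-> t7
  t3 = (c.b.0 + a.b.0 + a.c.(0 + 0)) | c.a.(0 + 0) ⊢ -a-> t5, -a-> t7, -c-> t5, -c-> t8
  t4 = 0 | c.c.a.(0 + 0) ⊢ -c-> t9
  t5 = b.0 | c.a.(0 + 0) ⊢ -b-> t9, -c-> t10
  t6 = (0 + 0) | c.c.a.(0 + 0) ⊢ -c-> t11
  t7 = c.(0 + 0) | c.a.(0 + 0) ⊢ -c-> t11, -c-> t12
  t8 = (c.b.0 + a.b.0 + a.c.(0 + 0)) | a.(0 + 0) ⊢ -a-> t10, -a-> t12, -a-> t13, -c-> t10
  t9 = 0 | c.a.(0 + 0) ⊢ -c-> t14
  t10 = b.0 | a.(0 + 0) ⊢ -a-> t15, -b-> t14
  t11 = (0 + 0) | c.a.(0 + 0) ⊢ -c-> t16
  t12 = c.(0 + 0) | a.(0 + 0) ⊢ -a-> t17, -c-> t16
  t13 = (c.b.0 + a.b.0 + a.c.(0 + 0)) | (0 + 0) ⊢ -a-> t15, -a-> t17, -c-> t15
  t14 = 0 | a.(0 + 0) ⊢ -a-> t18
  t15 = b.0 | (0 + 0) ⊢ -b-> t18
  t16 = (0 + 0) | a.(0 + 0) ⊢ -a-> t19
  t17 = c.(0 + 0) | (0 + 0) ⊢ -c-> t19
  t18 = 0 | (0 + 0) ⊢ stopped
  t19 = (0 + 0) | (0 + 0) ⊢ stopped
Partition-refinement fixed point:
  B0 = {s0, t0}
  B1 = {s1, t1}
  B2 = {s4, s6, t4, t6}
  B3 = {s11, s9, t11, t9}
  B4 = {s14, s16, t14, t16}
  B5 = {s18, s19, t18, t19}
  B6 = {s5, t5}
  B7 = {s10, t10}
  B8 = {s15, t15}
  B9 = {s2, t2}
  B10 = {s7, t7}
  B11 = {s12, t12}
  B12 = {s17, t17}
  B13 = {s3, t3}
  B14 = {s8, t8}
  B15 = {s13, t13}
s0 ∈ B0, t0 ∈ B0 → same block
Bisimilar ⇒ trace-equivalent.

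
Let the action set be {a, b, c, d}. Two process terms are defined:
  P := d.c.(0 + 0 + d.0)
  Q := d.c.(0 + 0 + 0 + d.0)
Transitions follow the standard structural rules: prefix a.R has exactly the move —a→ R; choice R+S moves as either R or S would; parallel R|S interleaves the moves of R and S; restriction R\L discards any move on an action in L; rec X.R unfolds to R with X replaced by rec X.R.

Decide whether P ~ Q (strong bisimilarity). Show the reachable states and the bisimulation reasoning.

LTS(P): 4 reachable states
  m0 = d.c.(0 + 0 + d.0) :: -d-> m1
  m1 = c.(0 + 0 + d.0) :: -c-> m2
  m2 = 0 + 0 + d.0 :: -d-> m3
  m3 = 0 :: (no moves)
LTS(Q): 4 reachable states
  n0 = d.c.(0 + 0 + 0 + d.0) :: -d-> n1
  n1 = c.(0 + 0 + 0 + d.0) :: -c-> n2
  n2 = 0 + 0 + 0 + d.0 :: -d-> n3
  n3 = 0 :: (no moves)
Partition-refinement fixed point:
  B0 = {m0, n0}
  B1 = {m1, n1}
  B2 = {m2, n2}
  B3 = {m3, n3}
m0 ∈ B0, n0 ∈ B0 → same block

P ~ Q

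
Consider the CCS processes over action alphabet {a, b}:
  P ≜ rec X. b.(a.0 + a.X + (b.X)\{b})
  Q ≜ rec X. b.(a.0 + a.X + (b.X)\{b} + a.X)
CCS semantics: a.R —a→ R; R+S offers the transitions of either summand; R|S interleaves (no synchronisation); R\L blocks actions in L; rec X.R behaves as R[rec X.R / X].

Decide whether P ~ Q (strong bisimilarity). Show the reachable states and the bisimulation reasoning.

P ~ Q

LTS(P): 3 reachable states
  u0 = rec X. b.(a.0 + a.X + (b.X)\{b}) → --b--▸ u1
  u1 = a.0 + a.(rec X. b.(a.0 + a.X + (b.X)\{b})) + (b.(rec X. b.(a.0 + a.X + (b.X)\{b})))\{b} → --a--▸ u0, --a--▸ u2
  u2 = 0 → stopped
LTS(Q): 3 reachable states
  v0 = rec X. b.(a.0 + a.X + (b.X)\{b} + a.X) → --b--▸ v1
  v1 = a.0 + a.(rec X. b.(a.0 + a.X + (b.X)\{b} + a.X)) + (b.(rec X. b.(a.0 + a.X + (b.X)\{b} + a.X)))\{b} + a.(rec X. b.(a.0 + a.X + (b.X)\{b} + a.X)) → --a--▸ v0, --a--▸ v2
  v2 = 0 → stopped
Bisimilarity quotient blocks:
  B0 = {u0, v0}
  B1 = {u1, v1}
  B2 = {u2, v2}
u0 ∈ B0, v0 ∈ B0 → same block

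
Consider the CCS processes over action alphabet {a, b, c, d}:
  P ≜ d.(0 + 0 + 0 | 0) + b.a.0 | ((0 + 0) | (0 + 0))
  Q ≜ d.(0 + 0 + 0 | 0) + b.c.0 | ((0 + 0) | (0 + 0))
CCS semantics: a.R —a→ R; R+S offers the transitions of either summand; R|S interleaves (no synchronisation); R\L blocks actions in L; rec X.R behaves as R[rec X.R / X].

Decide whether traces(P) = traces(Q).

trace-distinct — witness ⟨ba⟩

Reachable graph of P (4 states):
  p0 = d.(0 + 0 + 0 | 0) + b.a.0 | ((0 + 0) | (0 + 0)) | =b=> p1, =d=> p2
  p1 = a.0 | ((0 + 0) | (0 + 0)) | =a=> p3
  p2 = 0 + 0 + 0 | 0 | deadlocked
  p3 = 0 | ((0 + 0) | (0 + 0)) | deadlocked
Reachable graph of Q (4 states):
  q0 = d.(0 + 0 + 0 | 0) + b.c.0 | ((0 + 0) | (0 + 0)) | =b=> q1, =d=> q2
  q1 = c.0 | ((0 + 0) | (0 + 0)) | =c=> q3
  q2 = 0 + 0 + 0 | 0 | deadlocked
  q3 = 0 | ((0 + 0) | (0 + 0)) | deadlocked
Run σ = ⟨ba⟩ on P: start {p0}
  step 1 (b): {p1}
  step 2 (a): {p3}
  — P admits the full trace.
Run σ = ⟨ba⟩ on Q: start {q0}
  step 1 (b): {q1}
  step 2 (a): ∅ (Q stuck)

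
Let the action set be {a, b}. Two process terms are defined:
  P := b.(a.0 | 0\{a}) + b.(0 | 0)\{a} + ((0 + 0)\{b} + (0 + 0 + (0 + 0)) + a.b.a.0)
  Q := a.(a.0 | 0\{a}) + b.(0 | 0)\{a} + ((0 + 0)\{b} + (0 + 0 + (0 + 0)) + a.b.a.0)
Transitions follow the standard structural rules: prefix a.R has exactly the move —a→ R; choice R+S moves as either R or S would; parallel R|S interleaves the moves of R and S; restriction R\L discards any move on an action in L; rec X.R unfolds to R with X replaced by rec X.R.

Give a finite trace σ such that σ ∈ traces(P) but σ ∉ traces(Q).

ba

Reachable graph of P (7 states):
  m0 = b.(a.0 | 0\{a}) + b.(0 | 0)\{a} + ((0 + 0)\{b} + (0 + 0 + (0 + 0)) + a.b.a.0) :: ··a··> m1, ··b··> m2, ··b··> m3
  m1 = b.a.0 :: ··b··> m4
  m2 = (0 | 0)\{a} :: stopped
  m3 = a.0 | 0\{a} :: ··a··> m5
  m4 = a.0 :: ··a··> m6
  m5 = 0 | 0\{a} :: stopped
  m6 = 0 :: stopped
Reachable graph of Q (7 states):
  n0 = a.(a.0 | 0\{a}) + b.(0 | 0)\{a} + ((0 + 0)\{b} + (0 + 0 + (0 + 0)) + a.b.a.0) :: ··a··> n1, ··a··> n2, ··b··> n3
  n1 = a.0 | 0\{a} :: ··a··> n4
  n2 = b.a.0 :: ··b··> n5
  n3 = (0 | 0)\{a} :: stopped
  n4 = 0 | 0\{a} :: stopped
  n5 = a.0 :: ··a··> n6
  n6 = 0 :: stopped
Trace ⟨ba⟩ through P, begin at {m0}:
  after b @ step 1: {m2, m3}
  after a @ step 2: {m5}
  — P admits the full trace.
Trace ⟨ba⟩ through Q, begin at {n0}:
  after b @ step 1: {n3}
  after a @ step 2: no successor for Q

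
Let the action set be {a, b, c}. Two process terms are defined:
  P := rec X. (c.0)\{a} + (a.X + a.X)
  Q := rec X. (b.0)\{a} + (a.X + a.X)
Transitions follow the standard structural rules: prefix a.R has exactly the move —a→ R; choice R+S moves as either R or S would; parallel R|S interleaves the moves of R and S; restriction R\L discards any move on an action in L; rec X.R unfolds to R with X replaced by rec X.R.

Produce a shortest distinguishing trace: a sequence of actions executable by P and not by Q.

c

P's transition system — 2 states:
  u0 = rec X. (c.0)\{a} + (a.X + a.X) has moves ··a··> u0, ··c··> u1
  u1 = 0\{a} has moves ·
Q's transition system — 2 states:
  v0 = rec X. (b.0)\{a} + (a.X + a.X) has moves ··a··> v0, ··b··> v1
  v1 = 0\{a} has moves ·
Executing c from P (initial set {u0}):
  [1] c ⇒ {u1}
  — P admits the full trace.
Executing c from Q (initial set {v0}):
  [1] c ⇒ ∅ (Q stuck)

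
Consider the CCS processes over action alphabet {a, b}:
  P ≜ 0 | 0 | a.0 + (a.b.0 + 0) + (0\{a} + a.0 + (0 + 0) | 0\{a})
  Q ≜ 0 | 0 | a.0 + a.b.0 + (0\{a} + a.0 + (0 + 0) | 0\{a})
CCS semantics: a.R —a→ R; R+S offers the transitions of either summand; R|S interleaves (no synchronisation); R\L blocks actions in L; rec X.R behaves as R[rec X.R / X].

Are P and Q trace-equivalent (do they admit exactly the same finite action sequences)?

YES

LTS(P): 4 reachable states
  m0 = 0 | 0 | a.0 + (a.b.0 + 0) + (0\{a} + a.0 + (0 + 0) | 0\{a}) ⊢ --a--▸ m1, --a--▸ m2, --a--▸ m3
  m1 = 0 ⊢ deadlocked
  m2 = 0 | 0 | 0 ⊢ deadlocked
  m3 = b.0 ⊢ --b--▸ m1
LTS(Q): 4 reachable states
  n0 = 0 | 0 | a.0 + a.b.0 + (0\{a} + a.0 + (0 + 0) | 0\{a}) ⊢ --a--▸ n1, --a--▸ n2, --a--▸ n3
  n1 = 0 ⊢ deadlocked
  n2 = 0 | 0 | 0 ⊢ deadlocked
  n3 = b.0 ⊢ --b--▸ n1
Partition-refinement fixed point:
  B0 = {m0, n0}
  B1 = {m1, m2, n1, n2}
  B2 = {m3, n3}
m0 ∈ B0, n0 ∈ B0 → same block
Bisimilar ⇒ trace-equivalent.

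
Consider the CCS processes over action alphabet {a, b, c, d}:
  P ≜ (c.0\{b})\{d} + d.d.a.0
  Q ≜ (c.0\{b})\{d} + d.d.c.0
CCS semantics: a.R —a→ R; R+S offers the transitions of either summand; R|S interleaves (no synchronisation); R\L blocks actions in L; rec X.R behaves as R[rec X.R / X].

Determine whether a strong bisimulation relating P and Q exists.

P ≁ Q

LTS(P): 5 reachable states
  u0 = (c.0\{b})\{d} + d.d.a.0 | —c→ u1, —d→ u2
  u1 = 0\{b}\{d} | ·
  u2 = d.a.0 | —d→ u3
  u3 = a.0 | —a→ u4
  u4 = 0 | ·
LTS(Q): 5 reachable states
  v0 = (c.0\{b})\{d} + d.d.c.0 | —c→ v1, —d→ v2
  v1 = 0\{b}\{d} | ·
  v2 = d.c.0 | —d→ v3
  v3 = c.0 | —c→ v4
  v4 = 0 | ·
Partition-refinement fixed point:
  B0 = {u0}
  B1 = {u1, u4, v1, v4}
  B2 = {u2}
  B3 = {u3}
  B4 = {v0}
  B5 = {v2}
  B6 = {v3}
u0 ∈ B0, v0 ∈ B4 → different blocks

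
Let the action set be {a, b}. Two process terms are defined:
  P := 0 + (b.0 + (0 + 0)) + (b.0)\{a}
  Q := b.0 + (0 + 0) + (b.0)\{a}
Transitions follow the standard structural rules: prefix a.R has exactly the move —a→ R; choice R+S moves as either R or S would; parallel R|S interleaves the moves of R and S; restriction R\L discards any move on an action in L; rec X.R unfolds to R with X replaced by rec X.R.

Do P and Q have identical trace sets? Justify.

trace-equivalent

Reachable graph of P (3 states):
  s0 = 0 + (b.0 + (0 + 0)) + (b.0)\{a} has moves -b-> s1, -b-> s2
  s1 = 0 has moves deadlocked
  s2 = 0\{a} has moves deadlocked
Reachable graph of Q (3 states):
  t0 = b.0 + (0 + 0) + (b.0)\{a} has moves -b-> t1, -b-> t2
  t1 = 0 has moves deadlocked
  t2 = 0\{a} has moves deadlocked
Partition-refinement fixed point:
  B0 = {s0, t0}
  B1 = {s1, s2, t1, t2}
s0 ∈ B0, t0 ∈ B0 → same block
Bisimilar ⇒ trace-equivalent.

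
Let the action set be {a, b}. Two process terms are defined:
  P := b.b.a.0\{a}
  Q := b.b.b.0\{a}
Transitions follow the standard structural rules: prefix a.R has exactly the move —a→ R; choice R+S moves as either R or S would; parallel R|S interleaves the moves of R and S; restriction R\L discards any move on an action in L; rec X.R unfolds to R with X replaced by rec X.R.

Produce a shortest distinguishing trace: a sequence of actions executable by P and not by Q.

P's transition system — 4 states:
  s0 = b.b.a.0\{a} | =b=> s1
  s1 = b.a.0\{a} | =b=> s2
  s2 = a.0\{a} | =a=> s3
  s3 = 0\{a} | (no moves)
Q's transition system — 4 states:
  t0 = b.b.b.0\{a} | =b=> t1
  t1 = b.b.0\{a} | =b=> t2
  t2 = b.0\{a} | =b=> t3
  t3 = 0\{a} | (no moves)
Trace ⟨bba⟩ through P, begin at {s0}:
  step 1 (b): {s1}
  step 2 (b): {s2}
  step 3 (a): {s3}
  P completes σ.
Trace ⟨bba⟩ through Q, begin at {t0}:
  step 1 (b): {t1}
  step 2 (b): {t2}
  step 3 (a): ∅  — Q cannot continue

bba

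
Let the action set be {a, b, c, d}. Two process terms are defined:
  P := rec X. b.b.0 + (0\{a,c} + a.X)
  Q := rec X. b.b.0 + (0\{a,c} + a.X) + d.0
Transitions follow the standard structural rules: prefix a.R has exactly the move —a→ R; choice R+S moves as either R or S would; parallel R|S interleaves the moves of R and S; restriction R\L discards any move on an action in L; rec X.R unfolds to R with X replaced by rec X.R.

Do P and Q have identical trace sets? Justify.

P's transition system — 3 states:
  p0 = rec X. b.b.0 + (0\{a,c} + a.X) → —a→ p0, —b→ p1
  p1 = b.0 → —b→ p2
  p2 = 0 → ∅
Q's transition system — 3 states:
  q0 = rec X. b.b.0 + (0\{a,c} + a.X) + d.0 → —a→ q0, —b→ q1, —d→ q2
  q1 = b.0 → —b→ q2
  q2 = 0 → ∅
Trace ⟨d⟩ through Q, begin at {q0}:
  [1] d ⇒ {q2}
  Q completes σ.
Trace ⟨d⟩ through P, begin at {p0}:
  [1] d ⇒ no successor for P

trace-distinct — witness ⟨d⟩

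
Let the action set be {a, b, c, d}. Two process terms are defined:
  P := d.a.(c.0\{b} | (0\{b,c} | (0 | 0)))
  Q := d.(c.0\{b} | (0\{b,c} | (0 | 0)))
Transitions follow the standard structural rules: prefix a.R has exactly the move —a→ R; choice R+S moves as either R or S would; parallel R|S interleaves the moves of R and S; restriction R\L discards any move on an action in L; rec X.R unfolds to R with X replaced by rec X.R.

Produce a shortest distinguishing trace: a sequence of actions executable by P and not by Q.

P's transition system — 4 states:
  s0 = d.a.(c.0\{b} | (0\{b,c} | (0 | 0))) → =d=> s1
  s1 = a.(c.0\{b} | (0\{b,c} | (0 | 0))) → =a=> s2
  s2 = c.0\{b} | (0\{b,c} | (0 | 0)) → =c=> s3
  s3 = 0\{b} | (0\{b,c} | (0 | 0)) → ·
Q's transition system — 3 states:
  t0 = d.(c.0\{b} | (0\{b,c} | (0 | 0))) → =d=> t1
  t1 = c.0\{b} | (0\{b,c} | (0 | 0)) → =c=> t2
  t2 = 0\{b} | (0\{b,c} | (0 | 0)) → ·
Executing da from P (initial set {s0}):
  [1] d ⇒ {s1}
  [2] a ⇒ {s2}
  ✓ P
Executing da from Q (initial set {t0}):
  [1] d ⇒ {t1}
  [2] a ⇒ no successor for Q

da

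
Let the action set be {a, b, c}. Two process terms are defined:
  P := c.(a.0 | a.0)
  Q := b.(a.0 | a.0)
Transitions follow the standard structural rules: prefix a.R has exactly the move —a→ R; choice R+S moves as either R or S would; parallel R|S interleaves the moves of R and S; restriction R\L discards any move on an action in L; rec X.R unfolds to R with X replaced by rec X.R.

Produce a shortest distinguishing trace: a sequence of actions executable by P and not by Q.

LTS(P): 5 reachable states
  p0 = c.(a.0 | a.0) has moves =c=> p1
  p1 = a.0 | a.0 has moves =a=> p2, =a=> p3
  p2 = 0 | a.0 has moves =a=> p4
  p3 = a.0 | 0 has moves =a=> p4
  p4 = 0 | 0 has moves deadlocked
LTS(Q): 5 reachable states
  q0 = b.(a.0 | a.0) has moves =b=> q1
  q1 = a.0 | a.0 has moves =a=> q2, =a=> q3
  q2 = 0 | a.0 has moves =a=> q4
  q3 = a.0 | 0 has moves =a=> q4
  q4 = 0 | 0 has moves deadlocked
Run σ = ⟨c⟩ on P: start {p0}
  [1] c ⇒ {p1}
  — P admits the full trace.
Run σ = ⟨c⟩ on Q: start {q0}
  [1] c ⇒ ∅  — Q cannot continue

c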